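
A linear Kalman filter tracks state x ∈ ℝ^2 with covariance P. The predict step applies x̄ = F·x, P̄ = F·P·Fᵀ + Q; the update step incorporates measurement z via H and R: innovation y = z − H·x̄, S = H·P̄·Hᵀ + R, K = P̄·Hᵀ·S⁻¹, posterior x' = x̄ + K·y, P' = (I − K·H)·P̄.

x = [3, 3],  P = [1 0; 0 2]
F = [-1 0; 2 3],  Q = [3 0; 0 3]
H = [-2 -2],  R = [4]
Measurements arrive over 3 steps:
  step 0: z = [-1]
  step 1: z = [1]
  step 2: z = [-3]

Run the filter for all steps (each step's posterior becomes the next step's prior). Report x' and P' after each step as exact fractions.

step 0: x' = [-101/26, 251/52], P' = [50/13 -49/13; -49/13 121/26]
step 1: x' = [47/1566, -253/1566], P' = [2515/783 -2243/783; -2243/783 2728/783]
step 2: x' = [24511/38180, 14849/19090], P' = [63577/19090 -28507/9545; -28507/9545 34379/9545]

step 0: x̄ = F·x = [-3, 15]
step 0: P̄ = F·P·Fᵀ + Q = [4 -2; -2 25]
step 0: y = z − H·x̄ = [23]
step 0: S = H·P̄·Hᵀ + R = [104]
step 0: K = P̄·Hᵀ·S⁻¹ = [-1/26; -23/52]
step 0: x' = x̄ + K·y = [-101/26, 251/52]
step 0: P' = (I − K·H)·P̄ = [50/13 -49/13; -49/13 121/26]
step 1: x̄ = F·x = [101/26, 349/52]
step 1: P̄ = F·P·Fᵀ + Q = [89/13 47/13; 47/13 391/26]
step 1: y = z − H·x̄ = [577/26]
step 1: S = H·P̄·Hᵀ + R = [1566/13]
step 1: K = P̄·Hᵀ·S⁻¹ = [-136/783; -485/1566]
step 1: x' = x̄ + K·y = [47/1566, -253/1566]
step 1: P' = (I − K·H)·P̄ = [2515/783 -2243/783; -2243/783 2728/783]
step 2: x̄ = F·x = [-47/1566, -665/1566]
step 2: P̄ = F·P·Fᵀ + Q = [4864/783 1699/783; 1699/783 10045/783]
step 2: y = z − H·x̄ = [-3061/783]
step 2: S = H·P̄·Hᵀ + R = [76360/783]
step 2: K = P̄·Hᵀ·S⁻¹ = [-6563/38180; -2936/9545]
step 2: x' = x̄ + K·y = [24511/38180, 14849/19090]
step 2: P' = (I − K·H)·P̄ = [63577/19090 -28507/9545; -28507/9545 34379/9545]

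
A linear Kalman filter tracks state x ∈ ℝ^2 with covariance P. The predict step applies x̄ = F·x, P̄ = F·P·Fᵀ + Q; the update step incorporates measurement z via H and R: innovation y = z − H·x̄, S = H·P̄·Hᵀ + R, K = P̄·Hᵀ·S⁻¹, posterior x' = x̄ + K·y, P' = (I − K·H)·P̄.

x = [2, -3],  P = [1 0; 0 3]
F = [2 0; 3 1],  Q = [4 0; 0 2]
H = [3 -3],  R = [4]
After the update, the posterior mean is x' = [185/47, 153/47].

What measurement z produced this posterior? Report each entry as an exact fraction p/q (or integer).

z = [2]

x̄ = F·x = [4, 3]
P̄ = F·P·Fᵀ + Q = [8 6; 6 14]
S = H·P̄·Hᵀ + R = [94]
K = P̄·Hᵀ·S⁻¹ = [3/47; -12/47]
x' − x̄ = [-3/47, 12/47] = K·y
y = (KᵀK)⁻¹·Kᵀ·(x' − x̄) = [-1]
z = y + H·x̄ = [-1] + [3] = [2]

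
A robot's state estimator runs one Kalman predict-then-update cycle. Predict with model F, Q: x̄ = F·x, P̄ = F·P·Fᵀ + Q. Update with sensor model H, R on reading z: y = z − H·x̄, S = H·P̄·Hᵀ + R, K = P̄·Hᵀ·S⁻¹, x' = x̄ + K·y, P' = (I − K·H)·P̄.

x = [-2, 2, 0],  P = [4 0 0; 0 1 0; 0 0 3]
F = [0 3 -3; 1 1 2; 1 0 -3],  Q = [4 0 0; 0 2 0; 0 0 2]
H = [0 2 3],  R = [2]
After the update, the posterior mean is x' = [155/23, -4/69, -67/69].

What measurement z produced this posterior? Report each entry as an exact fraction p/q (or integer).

x̄ = F·x = [6, 0, -2]
P̄ = F·P·Fᵀ + Q = [40 -15 27; -15 19 -14; 27 -14 33]
S = H·P̄·Hᵀ + R = [207]
K = P̄·Hᵀ·S⁻¹ = [17/69; -4/207; 71/207]
x' − x̄ = [17/23, -4/69, 71/69] = K·y
y = (KᵀK)⁻¹·Kᵀ·(x' − x̄) = [3]
z = y + H·x̄ = [3] + [-6] = [-3]

z = [-3]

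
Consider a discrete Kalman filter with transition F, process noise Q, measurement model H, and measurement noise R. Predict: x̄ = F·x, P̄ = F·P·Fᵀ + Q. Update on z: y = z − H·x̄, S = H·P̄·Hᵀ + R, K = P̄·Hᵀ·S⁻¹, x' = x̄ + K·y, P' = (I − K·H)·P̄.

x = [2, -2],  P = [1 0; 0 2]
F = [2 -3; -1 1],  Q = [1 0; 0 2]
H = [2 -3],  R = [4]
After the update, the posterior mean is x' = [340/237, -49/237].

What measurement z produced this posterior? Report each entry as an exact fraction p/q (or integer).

z = [3]

x̄ = F·x = [10, -4]
P̄ = F·P·Fᵀ + Q = [23 -8; -8 5]
S = H·P̄·Hᵀ + R = [237]
K = P̄·Hᵀ·S⁻¹ = [70/237; -31/237]
x' − x̄ = [-2030/237, 899/237] = K·y
y = (KᵀK)⁻¹·Kᵀ·(x' − x̄) = [-29]
z = y + H·x̄ = [-29] + [32] = [3]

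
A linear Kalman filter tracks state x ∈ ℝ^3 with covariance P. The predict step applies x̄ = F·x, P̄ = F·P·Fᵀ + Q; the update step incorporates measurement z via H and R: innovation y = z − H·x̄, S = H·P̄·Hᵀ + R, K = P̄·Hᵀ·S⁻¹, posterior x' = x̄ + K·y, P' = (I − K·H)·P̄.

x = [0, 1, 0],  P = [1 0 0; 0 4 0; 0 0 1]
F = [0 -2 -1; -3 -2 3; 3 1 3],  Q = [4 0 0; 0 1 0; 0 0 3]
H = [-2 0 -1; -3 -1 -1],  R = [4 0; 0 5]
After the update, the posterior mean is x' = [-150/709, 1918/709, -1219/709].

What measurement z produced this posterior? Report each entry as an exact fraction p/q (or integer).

z = [3, -1]

x̄ = F·x = [-2, -2, 1]
P̄ = F·P·Fᵀ + Q = [21 13 -11; 13 35 -8; -11 -8 25]
S = H·P̄·Hᵀ + R = [69 114; 114 250]
K = P̄·Hᵀ·S⁻¹ = [-170/2127 -317/1418; 504/709 -417/709; -429/709 241/709]
x' − x̄ = [1268/709, 3336/709, -1928/709] = K·y
y = (KᵀK)⁻¹·Kᵀ·(x' − x̄) = [0, -8]
z = y + H·x̄ = [0, -8] + [3, 7] = [3, -1]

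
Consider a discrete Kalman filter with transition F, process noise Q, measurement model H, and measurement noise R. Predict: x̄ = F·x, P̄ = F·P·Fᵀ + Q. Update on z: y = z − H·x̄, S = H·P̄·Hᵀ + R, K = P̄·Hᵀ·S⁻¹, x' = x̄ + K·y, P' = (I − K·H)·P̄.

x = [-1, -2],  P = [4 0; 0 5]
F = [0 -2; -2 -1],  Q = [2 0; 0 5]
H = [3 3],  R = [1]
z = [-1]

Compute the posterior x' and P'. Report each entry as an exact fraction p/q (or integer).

x̄ = F·x = [4, 4]
P̄ = F·P·Fᵀ + Q = [22 10; 10 26]
y = z − H·x̄ = [-25]
S = H·P̄·Hᵀ + R = [613]
K = P̄·Hᵀ·S⁻¹ = [96/613; 108/613]
x' = x̄ + K·y = [52/613, -248/613]
P' = (I − K·H)·P̄ = [4270/613 -4238/613; -4238/613 4274/613]

x' = [52/613, -248/613]
P' = [4270/613 -4238/613; -4238/613 4274/613]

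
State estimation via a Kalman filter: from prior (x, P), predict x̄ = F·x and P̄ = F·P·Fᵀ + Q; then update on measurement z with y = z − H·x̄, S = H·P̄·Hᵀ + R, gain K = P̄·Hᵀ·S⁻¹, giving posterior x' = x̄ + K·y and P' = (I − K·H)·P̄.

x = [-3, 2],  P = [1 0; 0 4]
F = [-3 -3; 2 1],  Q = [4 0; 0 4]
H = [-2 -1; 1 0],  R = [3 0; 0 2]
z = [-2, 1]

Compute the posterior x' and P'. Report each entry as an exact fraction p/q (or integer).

x̄ = F·x = [3, -4]
P̄ = F·P·Fᵀ + Q = [49 -18; -18 12]
y = z − H·x̄ = [0, -2]
S = H·P̄·Hᵀ + R = [139 -80; -80 51]
K = P̄·Hᵀ·S⁻¹ = [-160/689 411/689; -216/689 -582/689]
x' = x̄ + K·y = [1245/689, -1592/689]
P' = (I − K·H)·P̄ = [822/689 -1164/689; -1164/689 2976/689]

x' = [1245/689, -1592/689]
P' = [822/689 -1164/689; -1164/689 2976/689]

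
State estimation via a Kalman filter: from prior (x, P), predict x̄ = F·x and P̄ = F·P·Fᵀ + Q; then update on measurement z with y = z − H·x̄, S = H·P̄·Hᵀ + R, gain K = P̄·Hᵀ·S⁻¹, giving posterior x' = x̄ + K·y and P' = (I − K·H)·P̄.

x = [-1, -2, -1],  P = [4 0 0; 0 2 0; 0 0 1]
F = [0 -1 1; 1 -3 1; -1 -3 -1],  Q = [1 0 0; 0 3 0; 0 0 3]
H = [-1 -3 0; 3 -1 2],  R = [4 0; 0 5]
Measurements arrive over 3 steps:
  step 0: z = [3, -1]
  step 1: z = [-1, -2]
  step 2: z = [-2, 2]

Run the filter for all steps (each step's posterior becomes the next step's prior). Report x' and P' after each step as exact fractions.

step 0: x' = [-457/373, -2270/4103, 5384/4103], P' = [3661/2984 -947/2984 -680/373; -947/2984 16815/32824 2796/4103; -680/373 2796/4103 16338/4103]
step 1: x' = [42259176/113854063, 30374273/113854063, -111645053/113854063], P' = [314965391/113854063 -92910689/113854063 -486990766/113854063; -92910689/113854063 74800043/113854063 167814370/113854063; -486990766/113854063 167814370/113854063 888209879/113854063]
step 2: x' = [8027715298/391226604467, 213974483036/391226604467, 415695691138/391226604467], P' = [1816092092829/391226604467 -567552104999/391226604467 -2857303097773/391226604467; -567552104999/391226604467 340708376177/391226604467 977050666687/391226604467; -2857303097773/391226604467 977050666687/391226604467 4961336416088/391226604467]

step 0: x̄ = F·x = [1, 4, 8]
step 0: P̄ = F·P·Fᵀ + Q = [4 7 5; 7 26 13; 5 13 26]
step 0: y = z − H·x̄ = [16, -16]
step 0: S = H·P̄·Hᵀ + R = [284 -78; -78 137]
step 0: K = P̄·Hᵀ·S⁻¹ = [-205/2984 105/1492; -10007/32824 -333/16412; -227/4103 1488/4103]
step 0: x' = x̄ + K·y = [-457/373, -2270/4103, 5384/4103]
step 0: P' = (I − K·H)·P̄ = [3661/2984 -947/2984 -680/373; -947/2984 16815/32824 2796/4103; -680/373 2796/4103 16338/4103]
step 1: x̄ = F·x = [7654/4103, 7167/4103, 6453/4103]
step 1: P̄ = F·P·Fᵀ + Q = [135607/32824 21127/16412 -18893/8206; 21127/16412 57349/8206 12505/4103; -18893/8206 12505/4103 46601/4103]
step 1: y = z − H·x̄ = [25052/4103, -36907/4103]
step 1: S = H·P̄·Hᵀ + R = [2584991/32824 -505761/32824; -505761/32824 1544663/32824]
step 1: K = P̄·Hᵀ·S⁻¹ = [-9058331/113854063 12765066/113854063; -32872360/113854063 -3580674/113854063; -4113086/113854063 29526618/113854063]
step 1: x' = x̄ + K·y = [42259176/113854063, 30374273/113854063, -111645053/113854063]
step 1: P' = (I − K·H)·P̄ = [314965391/113854063 -92910689/113854063 -486990766/113854063; -92910689/113854063 74800043/113854063 167814370/113854063; -486990766/113854063 167814370/113854063 888209879/113854063]
step 2: x̄ = F·x = [-142019326/113854063, -160508696/113854063, -21736942/113854063]
step 2: P̄ = F·P·Fᵀ + Q = [741235245/113854063 47272451/113854063 -605358413/113854063; 47272451/113854063 794534228/113854063 444006649/113854063; -605358413/113854063 444006649/113854063 1693378400/113854063]
step 2: y = z − H·x̄ = [-851253540/113854063, 536731292/113854063]
step 2: S = H·P̄·Hᵀ + R = [8631094255/113854063 -1671605727/113854063; -1671605727/113854063 5484473090/113854063]
step 2: K = P̄·Hᵀ·S⁻¹ = [-28358944458/391226604467 60244437588/391226604467; -113643255883/391226604467 -17852671560/391226604467; -18462225572/391226604467 74742574434/391226604467]
step 2: x' = x̄ + K·y = [8027715298/391226604467, 213974483036/391226604467, 415695691138/391226604467]
step 2: P' = (I − K·H)·P̄ = [1816092092829/391226604467 -567552104999/391226604467 -2857303097773/391226604467; -567552104999/391226604467 340708376177/391226604467 977050666687/391226604467; -2857303097773/391226604467 977050666687/391226604467 4961336416088/391226604467]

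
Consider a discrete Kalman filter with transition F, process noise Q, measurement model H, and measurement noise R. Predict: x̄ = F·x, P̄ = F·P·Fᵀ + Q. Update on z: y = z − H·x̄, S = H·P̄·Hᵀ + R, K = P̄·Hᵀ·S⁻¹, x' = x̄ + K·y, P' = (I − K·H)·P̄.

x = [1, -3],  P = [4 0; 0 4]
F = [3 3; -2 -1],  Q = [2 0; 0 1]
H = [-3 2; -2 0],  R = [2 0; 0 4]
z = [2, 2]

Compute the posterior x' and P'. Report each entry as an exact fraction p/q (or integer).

x' = [-748/591, -187/197]
P' = [295/591 123/197; 123/197 240/197]

x̄ = F·x = [-6, 1]
P̄ = F·P·Fᵀ + Q = [74 -36; -36 21]
y = z − H·x̄ = [-18, -10]
S = H·P̄·Hᵀ + R = [1184 588; 588 300]
K = P̄·Hᵀ·S⁻¹ = [-49/394 -295/1182; 111/394 -123/394]
x' = x̄ + K·y = [-748/591, -187/197]
P' = (I − K·H)·P̄ = [295/591 123/197; 123/197 240/197]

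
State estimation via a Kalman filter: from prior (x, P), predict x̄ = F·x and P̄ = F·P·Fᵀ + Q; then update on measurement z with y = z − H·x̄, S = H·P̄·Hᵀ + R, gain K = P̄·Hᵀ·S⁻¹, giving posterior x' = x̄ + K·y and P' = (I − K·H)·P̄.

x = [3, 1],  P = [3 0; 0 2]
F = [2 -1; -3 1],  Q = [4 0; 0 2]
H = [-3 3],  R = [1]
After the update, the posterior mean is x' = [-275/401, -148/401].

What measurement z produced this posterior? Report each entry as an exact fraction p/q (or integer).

z = [1]

x̄ = F·x = [5, -8]
P̄ = F·P·Fᵀ + Q = [18 -20; -20 31]
S = H·P̄·Hᵀ + R = [802]
K = P̄·Hᵀ·S⁻¹ = [-57/401; 153/802]
x' − x̄ = [-2280/401, 3060/401] = K·y
y = (KᵀK)⁻¹·Kᵀ·(x' − x̄) = [40]
z = y + H·x̄ = [40] + [-39] = [1]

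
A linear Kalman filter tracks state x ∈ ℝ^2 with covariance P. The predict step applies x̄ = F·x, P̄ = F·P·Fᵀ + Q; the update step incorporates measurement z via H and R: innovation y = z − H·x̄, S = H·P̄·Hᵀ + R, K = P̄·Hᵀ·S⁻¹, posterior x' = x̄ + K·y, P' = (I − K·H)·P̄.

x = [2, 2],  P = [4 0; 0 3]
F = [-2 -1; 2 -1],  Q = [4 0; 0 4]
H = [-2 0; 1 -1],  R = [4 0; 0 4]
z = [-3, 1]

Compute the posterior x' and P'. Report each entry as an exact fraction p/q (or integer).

x̄ = F·x = [-6, 2]
P̄ = F·P·Fᵀ + Q = [23 -13; -13 23]
y = z − H·x̄ = [-15, 9]
S = H·P̄·Hᵀ + R = [96 -72; -72 76]
K = P̄·Hᵀ·S⁻¹ = [-113/264 3/44; -7/24 -3/4]
x' = x̄ + K·y = [91/88, -3/8]
P' = (I − K·H)·P̄ = [113/132 7/12; 7/12 43/12]

x' = [91/88, -3/8]
P' = [113/132 7/12; 7/12 43/12]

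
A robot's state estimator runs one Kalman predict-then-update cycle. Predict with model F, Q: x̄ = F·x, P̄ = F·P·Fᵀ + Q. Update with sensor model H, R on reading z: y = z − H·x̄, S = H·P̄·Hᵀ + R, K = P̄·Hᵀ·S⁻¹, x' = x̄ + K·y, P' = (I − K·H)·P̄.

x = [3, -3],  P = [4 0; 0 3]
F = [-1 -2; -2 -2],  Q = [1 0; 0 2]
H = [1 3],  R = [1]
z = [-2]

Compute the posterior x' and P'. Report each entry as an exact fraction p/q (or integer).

x' = [839/408, -275/204]
P' = [1007/408 -155/204; -155/204 35/102]

x̄ = F·x = [3, 0]
P̄ = F·P·Fᵀ + Q = [17 20; 20 30]
y = z − H·x̄ = [-5]
S = H·P̄·Hᵀ + R = [408]
K = P̄·Hᵀ·S⁻¹ = [77/408; 55/204]
x' = x̄ + K·y = [839/408, -275/204]
P' = (I − K·H)·P̄ = [1007/408 -155/204; -155/204 35/102]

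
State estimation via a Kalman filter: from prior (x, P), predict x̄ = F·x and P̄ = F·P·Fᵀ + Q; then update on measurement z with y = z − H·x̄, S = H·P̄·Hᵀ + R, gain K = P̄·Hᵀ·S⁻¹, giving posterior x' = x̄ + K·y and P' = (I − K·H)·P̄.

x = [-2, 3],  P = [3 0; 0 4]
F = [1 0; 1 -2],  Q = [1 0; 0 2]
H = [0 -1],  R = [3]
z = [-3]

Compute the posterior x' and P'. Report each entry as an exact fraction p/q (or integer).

x' = [-5/8, 13/8]
P' = [29/8 3/8; 3/8 21/8]

x̄ = F·x = [-2, -8]
P̄ = F·P·Fᵀ + Q = [4 3; 3 21]
y = z − H·x̄ = [-11]
S = H·P̄·Hᵀ + R = [24]
K = P̄·Hᵀ·S⁻¹ = [-1/8; -7/8]
x' = x̄ + K·y = [-5/8, 13/8]
P' = (I − K·H)·P̄ = [29/8 3/8; 3/8 21/8]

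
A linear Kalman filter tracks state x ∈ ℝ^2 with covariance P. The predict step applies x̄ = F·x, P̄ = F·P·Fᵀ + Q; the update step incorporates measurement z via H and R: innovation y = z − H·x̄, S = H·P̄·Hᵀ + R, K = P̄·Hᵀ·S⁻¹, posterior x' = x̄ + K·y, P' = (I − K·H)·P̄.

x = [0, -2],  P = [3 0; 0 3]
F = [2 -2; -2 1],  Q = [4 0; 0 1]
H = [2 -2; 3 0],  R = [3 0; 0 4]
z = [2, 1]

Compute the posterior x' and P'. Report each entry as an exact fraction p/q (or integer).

x̄ = F·x = [4, -2]
P̄ = F·P·Fᵀ + Q = [28 -18; -18 16]
y = z − H·x̄ = [-10, -11]
S = H·P̄·Hᵀ + R = [323 276; 276 256]
K = P̄·Hᵀ·S⁻¹ = [23/407 435/1628; -313/814 663/3256]
x' = x̄ + K·y = [807/1628, -1285/3256]
P' = (I − K·H)·P̄ = [145/407 221/814; 221/814 1381/1628]

x' = [807/1628, -1285/3256]
P' = [145/407 221/814; 221/814 1381/1628]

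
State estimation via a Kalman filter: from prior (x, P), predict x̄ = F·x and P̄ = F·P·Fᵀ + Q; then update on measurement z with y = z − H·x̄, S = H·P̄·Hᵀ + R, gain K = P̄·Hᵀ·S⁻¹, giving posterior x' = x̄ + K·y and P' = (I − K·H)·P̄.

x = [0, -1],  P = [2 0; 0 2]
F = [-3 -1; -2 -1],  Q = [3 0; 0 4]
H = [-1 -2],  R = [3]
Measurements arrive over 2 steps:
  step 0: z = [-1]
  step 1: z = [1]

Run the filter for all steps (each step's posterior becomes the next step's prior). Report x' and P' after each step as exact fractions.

step 0: x' = [6/23, 9/23], P' = [191/46 -35/23; -35/23 28/23]
step 1: x' = [-127/345, -1/3], P' = [1537/345 -112/69; -112/69 86/69]

step 0: x̄ = F·x = [1, 1]
step 0: P̄ = F·P·Fᵀ + Q = [23 14; 14 14]
step 0: y = z − H·x̄ = [2]
step 0: S = H·P̄·Hᵀ + R = [138]
step 0: K = P̄·Hᵀ·S⁻¹ = [-17/46; -7/23]
step 0: x' = x̄ + K·y = [6/23, 9/23]
step 0: P' = (I − K·H)·P̄ = [191/46 -35/23; -35/23 28/23]
step 1: x̄ = F·x = [-27/23, -21/23]
step 1: P̄ = F·P·Fᵀ + Q = [1493/46 426/23; 426/23 362/23]
step 1: y = z − H·x̄ = [-2]
step 1: S = H·P̄·Hᵀ + R = [345/2]
step 1: K = P̄·Hᵀ·S⁻¹ = [-139/345; -20/69]
step 1: x' = x̄ + K·y = [-127/345, -1/3]
step 1: P' = (I − K·H)·P̄ = [1537/345 -112/69; -112/69 86/69]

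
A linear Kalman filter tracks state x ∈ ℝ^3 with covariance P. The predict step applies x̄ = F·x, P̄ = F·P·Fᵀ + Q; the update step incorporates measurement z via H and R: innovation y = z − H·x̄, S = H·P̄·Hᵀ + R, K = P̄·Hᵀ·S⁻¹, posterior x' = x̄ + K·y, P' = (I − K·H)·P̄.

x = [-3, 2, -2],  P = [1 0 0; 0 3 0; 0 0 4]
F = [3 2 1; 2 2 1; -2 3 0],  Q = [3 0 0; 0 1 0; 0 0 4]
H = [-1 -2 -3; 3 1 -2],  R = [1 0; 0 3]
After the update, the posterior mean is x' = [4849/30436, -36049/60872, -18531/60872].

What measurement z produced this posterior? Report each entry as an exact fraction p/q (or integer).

z = [2, 1]

x̄ = F·x = [-7, -4, 12]
P̄ = F·P·Fᵀ + Q = [28 22 12; 22 21 14; 12 14 35]
S = H·P̄·Hᵀ + R = [756 -140; -140 348]
K = P̄·Hᵀ·S⁻¹ = [-3263/30436 837/4348; -7157/60872 1063/8696; -13315/60872 -1265/8696]
x' − x̄ = [217901/30436, 207439/60872, -748995/60872] = K·y
y = (KᵀK)⁻¹·Kᵀ·(x' − x̄) = [23, 50]
z = y + H·x̄ = [23, 50] + [-21, -49] = [2, 1]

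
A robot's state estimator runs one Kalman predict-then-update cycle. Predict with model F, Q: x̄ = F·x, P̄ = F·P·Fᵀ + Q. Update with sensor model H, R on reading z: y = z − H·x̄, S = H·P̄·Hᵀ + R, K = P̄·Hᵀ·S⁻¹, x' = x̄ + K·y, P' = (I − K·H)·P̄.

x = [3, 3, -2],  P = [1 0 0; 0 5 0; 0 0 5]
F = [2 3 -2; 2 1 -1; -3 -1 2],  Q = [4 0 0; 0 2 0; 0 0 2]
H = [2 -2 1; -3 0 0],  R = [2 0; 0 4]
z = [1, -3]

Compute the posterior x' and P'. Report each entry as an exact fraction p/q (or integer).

x̄ = F·x = [19, 11, -16]
P̄ = F·P·Fᵀ + Q = [73 29 -41; 29 16 -21; -41 -21 36]
y = z − H·x̄ = [1, 54]
S = H·P̄·Hᵀ + R = [82 -141; -141 661]
K = P̄·Hᵀ·S⁻¹ = [188/34321 -11331/34321; -8962/34321 -6429/34321; 14699/34321 9522/34321]
x' = x̄ + K·y = [40413/34321, 21403/34321, -20249/34321]
P' = (I − K·H)·P̄ = [15108/34321 8572/34321 -12696/34321; 8572/34321 34623/34321 34178/34321; -12696/34321 34178/34321 123146/34321]

x' = [40413/34321, 21403/34321, -20249/34321]
P' = [15108/34321 8572/34321 -12696/34321; 8572/34321 34623/34321 34178/34321; -12696/34321 34178/34321 123146/34321]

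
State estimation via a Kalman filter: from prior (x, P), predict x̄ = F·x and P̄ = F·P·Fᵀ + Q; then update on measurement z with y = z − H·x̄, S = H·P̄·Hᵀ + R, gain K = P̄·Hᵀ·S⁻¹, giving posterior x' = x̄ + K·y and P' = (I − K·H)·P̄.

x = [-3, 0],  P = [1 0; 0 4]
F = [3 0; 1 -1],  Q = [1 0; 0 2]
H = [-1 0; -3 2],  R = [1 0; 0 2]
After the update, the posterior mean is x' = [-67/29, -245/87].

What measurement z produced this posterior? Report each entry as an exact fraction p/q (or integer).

x̄ = F·x = [-9, -3]
P̄ = F·P·Fᵀ + Q = [10 3; 3 7]
S = H·P̄·Hᵀ + R = [11 24; 24 84]
K = P̄·Hᵀ·S⁻¹ = [-22/29 -2/29; -31/29 127/348]
x' − x̄ = [194/29, 16/87] = K·y
y = (KᵀK)⁻¹·Kᵀ·(x' − x̄) = [-7, -20]
z = y + H·x̄ = [-7, -20] + [9, 21] = [2, 1]

z = [2, 1]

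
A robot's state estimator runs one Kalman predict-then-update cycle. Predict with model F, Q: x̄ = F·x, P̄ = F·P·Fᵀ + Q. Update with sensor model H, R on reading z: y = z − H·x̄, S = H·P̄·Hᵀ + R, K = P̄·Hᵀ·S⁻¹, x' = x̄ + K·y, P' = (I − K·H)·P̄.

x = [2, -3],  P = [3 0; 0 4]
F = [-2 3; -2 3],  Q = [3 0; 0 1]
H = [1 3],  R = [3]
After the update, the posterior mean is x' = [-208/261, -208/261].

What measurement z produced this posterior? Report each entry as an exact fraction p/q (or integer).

z = [-3]

x̄ = F·x = [-13, -13]
P̄ = F·P·Fᵀ + Q = [51 48; 48 49]
S = H·P̄·Hᵀ + R = [783]
K = P̄·Hᵀ·S⁻¹ = [65/261; 65/261]
x' − x̄ = [3185/261, 3185/261] = K·y
y = (KᵀK)⁻¹·Kᵀ·(x' − x̄) = [49]
z = y + H·x̄ = [49] + [-52] = [-3]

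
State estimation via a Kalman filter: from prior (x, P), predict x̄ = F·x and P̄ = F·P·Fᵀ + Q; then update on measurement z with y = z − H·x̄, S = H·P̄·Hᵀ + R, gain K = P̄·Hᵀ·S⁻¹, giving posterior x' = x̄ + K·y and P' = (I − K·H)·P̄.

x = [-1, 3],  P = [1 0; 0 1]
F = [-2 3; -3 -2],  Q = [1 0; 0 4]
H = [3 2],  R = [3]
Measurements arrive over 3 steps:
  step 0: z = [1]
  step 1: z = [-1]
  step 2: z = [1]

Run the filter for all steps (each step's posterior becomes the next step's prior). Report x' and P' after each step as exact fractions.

step 0: x̄ = F·x = [11, -3]
step 0: P̄ = F·P·Fᵀ + Q = [14 0; 0 17]
step 0: y = z − H·x̄ = [-26]
step 0: S = H·P̄·Hᵀ + R = [197]
step 0: K = P̄·Hᵀ·S⁻¹ = [42/197; 34/197]
step 0: x' = x̄ + K·y = [1075/197, -1475/197]
step 0: P' = (I − K·H)·P̄ = [994/197 -1428/197; -1428/197 2193/197]
step 1: x̄ = F·x = [-6575/197, -275/197]
step 1: P̄ = F·P·Fᵀ + Q = [41046/197 -54/197; -54/197 1370/197]
step 1: y = z − H·x̄ = [20078/197]
step 1: S = H·P̄·Hᵀ + R = [374837/197]
step 1: K = P̄·Hᵀ·S⁻¹ = [123030/374837; 2578/374837]
step 1: x' = x̄ + K·y = [28645/374837, -260503/374837]
step 1: P' = (I − K·H)·P̄ = [1264866/374837 -1712754/374837; -1712754/374837 2572998/374837]
step 2: x̄ = F·x = [-838799/374837, 435071/374837]
step 2: P̄ = F·P·Fᵀ + Q = [49144331/374837 714978/374837; 714978/374837 2622086/374837]
step 2: y = z − H·x̄ = [2021092/374837]
step 2: S = H·P̄·Hᵀ + R = [462491570/374837]
step 2: K = P̄·Hᵀ·S⁻¹ = [148862949/462491570; 3694553/231245785]
step 2: x' = x̄ + K·y = [-116146153/231245785, 288326303/231245785]
step 2: P' = (I − K·H)·P̄ = [1517089337/462491570 -1026169791/231245785; -1026169791/231245785 1544796516/231245785]

step 0: x' = [1075/197, -1475/197], P' = [994/197 -1428/197; -1428/197 2193/197]
step 1: x' = [28645/374837, -260503/374837], P' = [1264866/374837 -1712754/374837; -1712754/374837 2572998/374837]
step 2: x' = [-116146153/231245785, 288326303/231245785], P' = [1517089337/462491570 -1026169791/231245785; -1026169791/231245785 1544796516/231245785]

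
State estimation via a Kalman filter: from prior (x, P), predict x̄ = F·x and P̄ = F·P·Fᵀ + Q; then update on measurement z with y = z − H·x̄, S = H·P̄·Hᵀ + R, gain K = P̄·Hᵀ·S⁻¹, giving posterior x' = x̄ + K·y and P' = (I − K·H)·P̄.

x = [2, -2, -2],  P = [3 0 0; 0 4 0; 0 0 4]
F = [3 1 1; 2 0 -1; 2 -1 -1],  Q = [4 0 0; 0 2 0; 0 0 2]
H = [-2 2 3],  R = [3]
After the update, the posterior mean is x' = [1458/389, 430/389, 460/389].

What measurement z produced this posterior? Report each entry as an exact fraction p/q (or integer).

z = [-2]

x̄ = F·x = [2, 6, 8]
P̄ = F·P·Fᵀ + Q = [39 14 10; 14 18 16; 10 16 22]
S = H·P̄·Hᵀ + R = [389]
K = P̄·Hᵀ·S⁻¹ = [-20/389; 56/389; 78/389]
x' − x̄ = [680/389, -1904/389, -2652/389] = K·y
y = (KᵀK)⁻¹·Kᵀ·(x' − x̄) = [-34]
z = y + H·x̄ = [-34] + [32] = [-2]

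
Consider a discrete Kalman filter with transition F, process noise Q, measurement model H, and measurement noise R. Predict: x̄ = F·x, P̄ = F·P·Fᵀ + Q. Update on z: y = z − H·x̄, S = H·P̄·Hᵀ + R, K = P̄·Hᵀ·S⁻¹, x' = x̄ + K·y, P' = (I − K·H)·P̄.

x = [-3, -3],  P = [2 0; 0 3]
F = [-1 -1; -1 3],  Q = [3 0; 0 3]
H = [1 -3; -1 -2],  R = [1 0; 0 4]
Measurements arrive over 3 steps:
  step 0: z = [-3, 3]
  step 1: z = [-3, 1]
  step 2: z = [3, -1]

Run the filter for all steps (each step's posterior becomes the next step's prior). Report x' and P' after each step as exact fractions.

step 0: x̄ = F·x = [6, -6]
step 0: P̄ = F·P·Fᵀ + Q = [8 -7; -7 32]
step 0: y = z − H·x̄ = [-27, -3]
step 0: S = H·P̄·Hᵀ + R = [339 177; 177 112]
step 0: K = P̄·Hᵀ·S⁻¹ = [2186/6639 -1033/2213; -1447/6639 -364/2213]
step 0: x' = x̄ + K·y = [-3297/2213, 837/2213]
step 0: P' = (I − K·H)·P̄ = [8312/6639 2042/6639; 2042/6639 1163/6639]
step 1: x̄ = F·x = [2460/2213, 5808/2213]
step 1: P̄ = F·P·Fᵀ + Q = [33476/6639 739/6639; 739/6639 26444/6639]
step 1: y = z − H·x̄ = [8325/2213, 16289/2213]
step 1: S = H·P̄·Hᵀ + R = [273677/6639 125927/6639; 125927/6639 168764/6639]
step 1: K = P̄·Hᵀ·S⁻¹ = [1457606/4568341 -2033809/4568341; -980657/4568341 -719912/4568341]
step 1: x' = x̄ + K·y = [-4408507/4568341, 3001495/4568341]
step 1: P' = (I − K·H)·P̄ = [5464184/4568341 1335526/4568341; 1335526/4568341 772061/4568341]
step 2: x̄ = F·x = [1407012/4568341, 13412992/4568341]
step 2: P̄ = F·P·Fᵀ + Q = [22612320/4568341 476949/4568341; 476949/4568341 18104600/4568341]
step 2: y = z − H·x̄ = [52536987/4568341, 23664655/4568341]
step 2: S = H·P̄·Hᵀ + R = [187260367/4568341 86492229/4568341; 86492229/4568341 115211880/4568341]
step 2: K = P̄·Hᵀ·S⁻¹ = [108929698/342787051 -455676101/1028361153; -221056033/1028361153 -484506844/3085083459]
step 2: x' = x̄ + K·y = [1714410799/1028361153, -1078365505/3085083459]
step 2: P' = (I − K·H)·P̄ = [408112760/342787051 299183062/1028361153; 299183062/1028361153 520239095/3085083459]

step 0: x' = [-3297/2213, 837/2213], P' = [8312/6639 2042/6639; 2042/6639 1163/6639]
step 1: x' = [-4408507/4568341, 3001495/4568341], P' = [5464184/4568341 1335526/4568341; 1335526/4568341 772061/4568341]
step 2: x' = [1714410799/1028361153, -1078365505/3085083459], P' = [408112760/342787051 299183062/1028361153; 299183062/1028361153 520239095/3085083459]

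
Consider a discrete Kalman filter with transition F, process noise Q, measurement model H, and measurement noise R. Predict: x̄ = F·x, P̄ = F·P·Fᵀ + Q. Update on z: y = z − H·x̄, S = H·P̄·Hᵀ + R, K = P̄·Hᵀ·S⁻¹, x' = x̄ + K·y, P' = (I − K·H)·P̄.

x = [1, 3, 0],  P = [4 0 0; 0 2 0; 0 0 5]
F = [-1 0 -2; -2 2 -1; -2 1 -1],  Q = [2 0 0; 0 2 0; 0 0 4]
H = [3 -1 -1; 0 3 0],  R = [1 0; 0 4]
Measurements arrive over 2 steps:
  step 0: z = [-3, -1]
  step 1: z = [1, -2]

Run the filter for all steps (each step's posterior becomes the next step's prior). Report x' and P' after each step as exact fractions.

step 0: x' = [-13457/7181, -9807/35905, -82996/35905], P' = [7354/7181 1896/7181 17724/7181; 1896/7181 15732/35905 12716/35905; 17724/7181 12716/35905 252128/35905]
step 1: x' = [74064487/207032215, -20142506/41406443, 25935529/41406443], P' = [194720284/207032215 10580944/41406443 91361376/41406443; 10580944/41406443 17576308/41406443 13605976/41406443; 91361376/41406443 13605976/41406443 257075680/41406443]

step 0: x̄ = F·x = [-1, 4, 1]
step 0: P̄ = F·P·Fᵀ + Q = [26 18 18; 18 31 25; 18 25 27]
step 0: y = z − H·x̄ = [5, -13]
step 0: S = H·P̄·Hᵀ + R = [127 -6; -6 283]
step 0: K = P̄·Hᵀ·S⁻¹ = [2442/7181 1422/7181; -8/35905 11799/35905; 1016/35905 9537/35905]
step 0: x' = x̄ + K·y = [-13457/7181, -9807/35905, -82996/35905]
step 0: P' = (I − K·H)·P̄ = [7354/7181 1896/7181 17724/7181; 1896/7181 15732/35905 12716/35905; 17724/7181 12716/35905 252128/35905]
step 1: x̄ = F·x = [233277/35905, 197952/35905, 207759/35905]
step 1: P̄ = F·P·Fᵀ + Q = [1471572/35905 951072/35905 985984/35905; 951072/35905 761722/35905 690124/35905; 985984/35905 690124/35905 849688/35905]
step 1: y = z − H·x̄ = [-1201/167, -665666/35905]
step 1: S = H·P̄·Hᵀ + R = [21625/167 19554/167; 19554/167 6999118/35905]
step 1: K = P̄·Hᵀ·S⁻¹ = [74449252/207032215 7935708/41406443; 560548/41406443 13182231/41406443; 3402472/41406443 10204482/41406443]
step 1: x' = x̄ + K·y = [74064487/207032215, -20142506/41406443, 25935529/41406443]
step 1: P' = (I − K·H)·P̄ = [194720284/207032215 10580944/41406443 91361376/41406443; 10580944/41406443 17576308/41406443 13605976/41406443; 91361376/41406443 13605976/41406443 257075680/41406443]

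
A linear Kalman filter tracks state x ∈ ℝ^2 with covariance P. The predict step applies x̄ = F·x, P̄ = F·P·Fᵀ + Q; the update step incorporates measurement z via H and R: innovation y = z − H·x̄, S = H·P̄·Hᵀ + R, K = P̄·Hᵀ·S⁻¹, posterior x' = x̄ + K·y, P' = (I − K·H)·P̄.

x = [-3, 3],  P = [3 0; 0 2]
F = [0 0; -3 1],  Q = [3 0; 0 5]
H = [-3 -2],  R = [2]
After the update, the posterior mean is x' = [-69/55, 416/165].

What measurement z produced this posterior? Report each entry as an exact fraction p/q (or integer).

x̄ = F·x = [0, 12]
P̄ = F·P·Fᵀ + Q = [3 0; 0 34]
S = H·P̄·Hᵀ + R = [165]
K = P̄·Hᵀ·S⁻¹ = [-3/55; -68/165]
x' − x̄ = [-69/55, -1564/165] = K·y
y = (KᵀK)⁻¹·Kᵀ·(x' − x̄) = [23]
z = y + H·x̄ = [23] + [-24] = [-1]

z = [-1]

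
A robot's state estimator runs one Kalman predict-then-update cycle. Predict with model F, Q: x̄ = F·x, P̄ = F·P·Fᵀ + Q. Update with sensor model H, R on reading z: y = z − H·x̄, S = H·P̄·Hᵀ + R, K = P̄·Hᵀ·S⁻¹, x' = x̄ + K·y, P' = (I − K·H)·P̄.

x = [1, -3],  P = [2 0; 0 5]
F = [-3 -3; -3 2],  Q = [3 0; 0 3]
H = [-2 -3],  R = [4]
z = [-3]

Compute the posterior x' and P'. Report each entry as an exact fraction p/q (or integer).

x' = [4686/493, -2655/493]
P' = [23322/493 -15420/493; -15420/493 10412/493]

x̄ = F·x = [6, -9]
P̄ = F·P·Fᵀ + Q = [66 -12; -12 41]
y = z − H·x̄ = [-18]
S = H·P̄·Hᵀ + R = [493]
K = P̄·Hᵀ·S⁻¹ = [-96/493; -99/493]
x' = x̄ + K·y = [4686/493, -2655/493]
P' = (I − K·H)·P̄ = [23322/493 -15420/493; -15420/493 10412/493]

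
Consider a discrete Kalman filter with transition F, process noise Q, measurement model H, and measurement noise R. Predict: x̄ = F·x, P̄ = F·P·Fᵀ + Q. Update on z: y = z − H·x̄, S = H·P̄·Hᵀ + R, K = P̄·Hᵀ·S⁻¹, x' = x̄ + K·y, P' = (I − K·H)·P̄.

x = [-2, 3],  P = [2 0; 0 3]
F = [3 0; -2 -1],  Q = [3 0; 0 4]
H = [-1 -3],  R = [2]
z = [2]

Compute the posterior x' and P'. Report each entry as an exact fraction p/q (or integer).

x̄ = F·x = [-6, 1]
P̄ = F·P·Fᵀ + Q = [21 -12; -12 15]
y = z − H·x̄ = [-1]
S = H·P̄·Hᵀ + R = [86]
K = P̄·Hᵀ·S⁻¹ = [15/86; -33/86]
x' = x̄ + K·y = [-531/86, 119/86]
P' = (I − K·H)·P̄ = [1581/86 -537/86; -537/86 201/86]

x' = [-531/86, 119/86]
P' = [1581/86 -537/86; -537/86 201/86]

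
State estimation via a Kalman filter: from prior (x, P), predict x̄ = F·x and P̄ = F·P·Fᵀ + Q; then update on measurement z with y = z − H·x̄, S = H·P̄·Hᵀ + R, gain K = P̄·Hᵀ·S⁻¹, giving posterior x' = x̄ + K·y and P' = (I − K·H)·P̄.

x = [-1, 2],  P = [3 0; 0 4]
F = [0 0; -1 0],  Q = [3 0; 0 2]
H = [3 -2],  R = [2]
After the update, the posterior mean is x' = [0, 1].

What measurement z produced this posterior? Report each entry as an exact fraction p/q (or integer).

z = [-2]

x̄ = F·x = [0, 1]
P̄ = F·P·Fᵀ + Q = [3 0; 0 5]
S = H·P̄·Hᵀ + R = [49]
K = P̄·Hᵀ·S⁻¹ = [9/49; -10/49]
x' − x̄ = [0, 0] = K·y
y = (KᵀK)⁻¹·Kᵀ·(x' − x̄) = [0]
z = y + H·x̄ = [0] + [-2] = [-2]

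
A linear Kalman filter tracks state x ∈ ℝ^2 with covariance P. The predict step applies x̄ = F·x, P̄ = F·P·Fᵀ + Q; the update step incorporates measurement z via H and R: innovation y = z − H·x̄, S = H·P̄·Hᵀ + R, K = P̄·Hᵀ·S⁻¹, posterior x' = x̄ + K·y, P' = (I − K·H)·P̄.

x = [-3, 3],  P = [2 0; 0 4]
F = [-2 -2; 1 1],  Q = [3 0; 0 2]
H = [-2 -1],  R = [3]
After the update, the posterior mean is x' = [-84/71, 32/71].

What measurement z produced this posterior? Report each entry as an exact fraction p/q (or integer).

z = [2]

x̄ = F·x = [0, 0]
P̄ = F·P·Fᵀ + Q = [27 -12; -12 8]
S = H·P̄·Hᵀ + R = [71]
K = P̄·Hᵀ·S⁻¹ = [-42/71; 16/71]
x' − x̄ = [-84/71, 32/71] = K·y
y = (KᵀK)⁻¹·Kᵀ·(x' − x̄) = [2]
z = y + H·x̄ = [2] + [0] = [2]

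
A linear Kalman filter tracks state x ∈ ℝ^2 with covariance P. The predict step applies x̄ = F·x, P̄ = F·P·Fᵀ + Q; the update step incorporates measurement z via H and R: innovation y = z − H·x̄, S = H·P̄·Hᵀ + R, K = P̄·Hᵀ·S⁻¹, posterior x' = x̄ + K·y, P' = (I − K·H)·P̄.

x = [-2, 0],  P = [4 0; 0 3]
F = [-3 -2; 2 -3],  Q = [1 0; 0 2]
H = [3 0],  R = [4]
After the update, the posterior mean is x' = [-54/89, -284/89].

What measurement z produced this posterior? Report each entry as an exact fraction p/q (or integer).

x̄ = F·x = [6, -4]
P̄ = F·P·Fᵀ + Q = [49 -6; -6 45]
S = H·P̄·Hᵀ + R = [445]
K = P̄·Hᵀ·S⁻¹ = [147/445; -18/445]
x' − x̄ = [-588/89, 72/89] = K·y
y = (KᵀK)⁻¹·Kᵀ·(x' − x̄) = [-20]
z = y + H·x̄ = [-20] + [18] = [-2]

z = [-2]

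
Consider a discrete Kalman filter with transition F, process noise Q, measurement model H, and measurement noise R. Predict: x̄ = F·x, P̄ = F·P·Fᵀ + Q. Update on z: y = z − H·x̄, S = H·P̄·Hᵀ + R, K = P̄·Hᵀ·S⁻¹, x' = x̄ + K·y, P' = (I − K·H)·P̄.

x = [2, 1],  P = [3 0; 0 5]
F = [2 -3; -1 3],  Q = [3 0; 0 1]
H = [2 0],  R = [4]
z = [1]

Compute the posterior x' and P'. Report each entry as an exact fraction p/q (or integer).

x' = [31/61, 173/122]
P' = [60/61 -51/61; -51/61 388/61]

x̄ = F·x = [1, 1]
P̄ = F·P·Fᵀ + Q = [60 -51; -51 49]
y = z − H·x̄ = [-1]
S = H·P̄·Hᵀ + R = [244]
K = P̄·Hᵀ·S⁻¹ = [30/61; -51/122]
x' = x̄ + K·y = [31/61, 173/122]
P' = (I − K·H)·P̄ = [60/61 -51/61; -51/61 388/61]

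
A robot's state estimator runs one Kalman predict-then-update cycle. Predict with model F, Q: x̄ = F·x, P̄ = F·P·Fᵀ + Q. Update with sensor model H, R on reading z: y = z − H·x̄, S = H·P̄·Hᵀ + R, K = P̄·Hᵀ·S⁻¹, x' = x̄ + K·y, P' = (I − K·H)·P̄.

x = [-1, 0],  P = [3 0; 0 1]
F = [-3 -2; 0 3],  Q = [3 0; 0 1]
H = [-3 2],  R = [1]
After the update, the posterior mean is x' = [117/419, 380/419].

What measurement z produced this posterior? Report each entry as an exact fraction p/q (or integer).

x̄ = F·x = [3, 0]
P̄ = F·P·Fᵀ + Q = [34 -6; -6 10]
S = H·P̄·Hᵀ + R = [419]
K = P̄·Hᵀ·S⁻¹ = [-114/419; 38/419]
x' − x̄ = [-1140/419, 380/419] = K·y
y = (KᵀK)⁻¹·Kᵀ·(x' − x̄) = [10]
z = y + H·x̄ = [10] + [-9] = [1]

z = [1]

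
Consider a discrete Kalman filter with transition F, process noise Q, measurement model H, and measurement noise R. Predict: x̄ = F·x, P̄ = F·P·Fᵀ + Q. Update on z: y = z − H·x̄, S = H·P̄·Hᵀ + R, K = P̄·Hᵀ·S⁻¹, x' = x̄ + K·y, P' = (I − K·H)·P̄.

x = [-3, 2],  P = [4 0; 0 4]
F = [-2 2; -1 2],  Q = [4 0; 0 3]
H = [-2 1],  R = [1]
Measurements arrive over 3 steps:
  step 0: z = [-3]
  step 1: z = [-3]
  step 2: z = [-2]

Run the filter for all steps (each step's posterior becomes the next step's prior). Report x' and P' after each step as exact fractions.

step 0: x̄ = F·x = [10, 7]
step 0: P̄ = F·P·Fᵀ + Q = [36 24; 24 23]
step 0: y = z − H·x̄ = [10]
step 0: S = H·P̄·Hᵀ + R = [72]
step 0: K = P̄·Hᵀ·S⁻¹ = [-2/3; -25/72]
step 0: x' = x̄ + K·y = [10/3, 127/36]
step 0: P' = (I − K·H)·P̄ = [4 22/3; 22/3 1031/72]
step 1: x̄ = F·x = [7/18, 67/18]
step 1: P̄ = F·P·Fᵀ + Q = [335/18 383/18; 383/18 629/18]
step 1: y = z − H·x̄ = [-107/18]
step 1: S = H·P̄·Hᵀ + R = [455/18]
step 1: K = P̄·Hᵀ·S⁻¹ = [-41/65; -137/455]
step 1: x' = x̄ + K·y = [269/65, 2508/455]
step 1: P' = (I − K·H)·P̄ = [556/65 1071/65; 1071/65 14857/455]
step 2: x̄ = F·x = [250/91, 241/35]
step 2: P̄ = F·P·Fᵀ + Q = [3368/91 342/7; 342/7 2669/35]
step 2: y = z − H·x̄ = [-1543/455]
step 2: S = H·P̄·Hᵀ + R = [13592/455]
step 2: K = P̄·Hᵀ·S⁻¹ = [-5725/6796; -9763/13592]
step 2: x' = x̄ + K·y = [38085/6796, 126699/13592]
step 2: P' = (I − K·H)·P̄ = [53729/3398 209191/6796; 209191/6796 827001/13592]

step 0: x' = [10/3, 127/36], P' = [4 22/3; 22/3 1031/72]
step 1: x' = [269/65, 2508/455], P' = [556/65 1071/65; 1071/65 14857/455]
step 2: x' = [38085/6796, 126699/13592], P' = [53729/3398 209191/6796; 209191/6796 827001/13592]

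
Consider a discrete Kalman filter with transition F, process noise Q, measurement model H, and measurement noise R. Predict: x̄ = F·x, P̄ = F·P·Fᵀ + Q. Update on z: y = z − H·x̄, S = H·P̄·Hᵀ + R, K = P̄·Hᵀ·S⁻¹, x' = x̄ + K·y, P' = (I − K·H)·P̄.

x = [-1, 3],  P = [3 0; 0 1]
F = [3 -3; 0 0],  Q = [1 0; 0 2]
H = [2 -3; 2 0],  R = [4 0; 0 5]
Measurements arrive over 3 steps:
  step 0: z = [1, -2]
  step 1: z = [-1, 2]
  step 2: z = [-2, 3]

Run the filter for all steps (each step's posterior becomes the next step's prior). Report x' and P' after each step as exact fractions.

step 0: x̄ = F·x = [-12, 0]
step 0: P̄ = F·P·Fᵀ + Q = [37 0; 0 2]
step 0: y = z − H·x̄ = [25, 22]
step 0: S = H·P̄·Hᵀ + R = [170 148; 148 153]
step 0: K = P̄·Hᵀ·S⁻¹ = [185/2053 814/2053; -459/2053 444/2053]
step 0: x' = x̄ + K·y = [-2103/2053, -1707/2053]
step 0: P' = (I − K·H)·P̄ = [2035/2053 1110/2053; 1110/2053 1352/2053]
step 1: x̄ = F·x = [-1188/2053, 0]
step 1: P̄ = F·P·Fᵀ + Q = [12556/2053 0; 0 2]
step 1: y = z − H·x̄ = [323/2053, 6482/2053]
step 1: S = H·P̄·Hᵀ + R = [95390/2053 50224/2053; 50224/2053 60489/2053]
step 1: K = P̄·Hᵀ·S⁻¹ = [62780/790939 276232/790939; -181467/790939 150672/790939]
step 1: x' = x̄ + K·y = [424344/790939, 447171/790939]
step 1: P' = (I − K·H)·P̄ = [690580/790939 376680/790939; 376680/790939 493076/790939]
step 2: x̄ = F·x = [-68481/790939, 0]
step 2: P̄ = F·P·Fᵀ + Q = [4663603/790939 0; 0 2]
step 2: y = z − H·x̄ = [-1444916/790939, 2509779/790939]
step 2: S = H·P̄·Hᵀ + R = [36055070/790939 18654412/790939; 18654412/790939 22609107/790939]
step 2: K = P̄·Hᵀ·S⁻¹ = [23318015/295336207 102599266/295336207; -67827321/295336207 55963236/295336207]
step 2: x' = x̄ + K·y = [257395313/295336207, 301489920/295336207]
step 2: P' = (I − K·H)·P̄ = [256498165/295336207 139908090/295336207; 139908090/295336207 183708488/295336207]

step 0: x' = [-2103/2053, -1707/2053], P' = [2035/2053 1110/2053; 1110/2053 1352/2053]
step 1: x' = [424344/790939, 447171/790939], P' = [690580/790939 376680/790939; 376680/790939 493076/790939]
step 2: x' = [257395313/295336207, 301489920/295336207], P' = [256498165/295336207 139908090/295336207; 139908090/295336207 183708488/295336207]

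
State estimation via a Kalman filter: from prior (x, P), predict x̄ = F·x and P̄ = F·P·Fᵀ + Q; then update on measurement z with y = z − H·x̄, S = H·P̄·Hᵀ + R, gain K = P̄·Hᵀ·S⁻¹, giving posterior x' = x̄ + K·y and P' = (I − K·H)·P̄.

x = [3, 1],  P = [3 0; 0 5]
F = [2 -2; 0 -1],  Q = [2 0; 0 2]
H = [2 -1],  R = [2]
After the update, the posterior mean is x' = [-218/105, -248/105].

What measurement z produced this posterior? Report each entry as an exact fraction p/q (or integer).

z = [-2]

x̄ = F·x = [4, -1]
P̄ = F·P·Fᵀ + Q = [34 10; 10 7]
S = H·P̄·Hᵀ + R = [105]
K = P̄·Hᵀ·S⁻¹ = [58/105; 13/105]
x' − x̄ = [-638/105, -143/105] = K·y
y = (KᵀK)⁻¹·Kᵀ·(x' − x̄) = [-11]
z = y + H·x̄ = [-11] + [9] = [-2]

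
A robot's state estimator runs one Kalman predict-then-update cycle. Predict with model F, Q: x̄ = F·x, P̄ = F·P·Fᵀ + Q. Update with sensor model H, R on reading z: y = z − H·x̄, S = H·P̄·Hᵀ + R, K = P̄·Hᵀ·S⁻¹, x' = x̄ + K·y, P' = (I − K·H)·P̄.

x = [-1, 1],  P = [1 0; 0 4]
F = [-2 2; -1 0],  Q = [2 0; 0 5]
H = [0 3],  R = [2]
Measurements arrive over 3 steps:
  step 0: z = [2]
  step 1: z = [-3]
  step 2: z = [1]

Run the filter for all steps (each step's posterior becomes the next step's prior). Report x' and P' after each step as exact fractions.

step 0: x' = [109/28, 19/28], P' = [299/14 1/14; 1/14 3/14]
step 1: x' = [-6012/3349, -3430/3349], P' = [65402/3349 1192/3349; 1192/3349 738/3349]
step 2: x' = [-539224/746021, 258465/746021], P' = [13981738/746021 256840/746021; 256840/746021 164294/746021]

step 0: x̄ = F·x = [4, 1]
step 0: P̄ = F·P·Fᵀ + Q = [22 2; 2 6]
step 0: y = z − H·x̄ = [-1]
step 0: S = H·P̄·Hᵀ + R = [56]
step 0: K = P̄·Hᵀ·S⁻¹ = [3/28; 9/28]
step 0: x' = x̄ + K·y = [109/28, 19/28]
step 0: P' = (I − K·H)·P̄ = [299/14 1/14; 1/14 3/14]
step 1: x̄ = F·x = [-45/7, -109/28]
step 1: P̄ = F·P·Fᵀ + Q = [614/7 298/7; 298/7 369/14]
step 1: y = z − H·x̄ = [243/28]
step 1: S = H·P̄·Hᵀ + R = [3349/14]
step 1: K = P̄·Hᵀ·S⁻¹ = [1788/3349; 1107/3349]
step 1: x' = x̄ + K·y = [-6012/3349, -3430/3349]
step 1: P' = (I − K·H)·P̄ = [65402/3349 1192/3349; 1192/3349 738/3349]
step 2: x̄ = F·x = [5164/3349, 6012/3349]
step 2: P̄ = F·P·Fᵀ + Q = [261722/3349 128420/3349; 128420/3349 82147/3349]
step 2: y = z − H·x̄ = [-14687/3349]
step 2: S = H·P̄·Hᵀ + R = [746021/3349]
step 2: K = P̄·Hᵀ·S⁻¹ = [385260/746021; 246441/746021]
step 2: x' = x̄ + K·y = [-539224/746021, 258465/746021]
step 2: P' = (I − K·H)·P̄ = [13981738/746021 256840/746021; 256840/746021 164294/746021]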